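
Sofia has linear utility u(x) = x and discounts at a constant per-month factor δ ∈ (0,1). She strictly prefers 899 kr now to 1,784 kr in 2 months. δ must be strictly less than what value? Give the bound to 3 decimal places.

Under u(x) = x this choice says 899 > δ^2·1784.
Hence δ^2 < 899/1784 = 0.50392, and x ↦ x^(1/2) is increasing on (0,∞).
δ < (899/1784)^(1/2) ≈ 0.710.

δ < 0.710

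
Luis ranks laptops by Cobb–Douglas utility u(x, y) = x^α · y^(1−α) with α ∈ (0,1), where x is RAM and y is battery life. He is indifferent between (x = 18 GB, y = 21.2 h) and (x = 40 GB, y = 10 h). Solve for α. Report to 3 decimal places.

α ≈ 0.485

Set the two utilities equal: 18^α·21.2^(1−α) = 40^α·10^(1−α).
Taking logs: α·ln 18 + (1−α)·ln 21.2 = α·ln 40 + (1−α)·ln 10, i.e. α·-0.798508 = (1−α)·-0.751416.
So α/(1−α) = (-0.751416)/(-0.798508) = 0.941025, and α = 0.941025/1.941025 ≈ 0.485.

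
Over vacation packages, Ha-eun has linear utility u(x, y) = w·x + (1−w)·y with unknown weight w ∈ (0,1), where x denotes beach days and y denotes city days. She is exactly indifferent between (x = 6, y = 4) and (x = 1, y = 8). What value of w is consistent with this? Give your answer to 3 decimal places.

u(6,4) = u(1,8) means w·6 + (1−w)·4 = w·1 + (1−w)·8.
Collecting terms: w·5 = (1−w)·4.
Hence w = 4/(5+4) = 4/9 = 0.444.

w = 0.444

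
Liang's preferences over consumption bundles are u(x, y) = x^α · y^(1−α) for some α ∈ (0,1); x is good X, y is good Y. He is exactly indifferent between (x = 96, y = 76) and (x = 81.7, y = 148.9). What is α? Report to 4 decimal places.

Indifference: 96^α · 76^(1−α) = 81.7^α · 148.9^(1−α).
Rearrange to (96/81.7)^α = (148.9/76)^(1−α) and take logs: α·0.1612942 = (1−α)·0.6725416.
So α/(1−α) = (0.6725416)/(0.1612942) = 4.1696577, and α = 4.1696577/5.1696577 ≈ 0.8066.

α ≈ 0.8066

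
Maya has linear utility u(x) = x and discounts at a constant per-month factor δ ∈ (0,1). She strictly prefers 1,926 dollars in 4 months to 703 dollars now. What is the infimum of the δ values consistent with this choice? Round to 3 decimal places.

δ > 0.777

Comparing present values: 703 < δ^4·1926.
Dividing by 1926: δ^4 > 0.36501. Both sides are positive, so the 4th root keeps the direction.
δ > 0.36501^(1/4) = 0.777.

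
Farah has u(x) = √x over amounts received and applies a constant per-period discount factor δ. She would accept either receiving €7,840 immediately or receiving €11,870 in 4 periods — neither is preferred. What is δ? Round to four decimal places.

Indifference means u(7840) = δ^4 · u(11870), so δ^4 = u(7840)/u(11870).
With u(x) = √x: δ^4 = √7840/√11870 = √(7840/11870) = 0.81270.
So δ = 0.81270^(1/4) ≈ 0.9495.

δ ≈ 0.9495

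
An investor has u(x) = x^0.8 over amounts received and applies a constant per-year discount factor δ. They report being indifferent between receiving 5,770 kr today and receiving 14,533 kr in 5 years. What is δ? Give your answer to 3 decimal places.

δ ≈ 0.863

Indifference means u(5770) = δ^5 · u(14533), so δ^5 = u(5770)/u(14533).
Since u(x) = x^0.8, δ^5 = (5770/14533)^0.8 = 0.39703^0.8 = 0.47759.
Hence δ = (0.47759)^(1/5) = 0.86260.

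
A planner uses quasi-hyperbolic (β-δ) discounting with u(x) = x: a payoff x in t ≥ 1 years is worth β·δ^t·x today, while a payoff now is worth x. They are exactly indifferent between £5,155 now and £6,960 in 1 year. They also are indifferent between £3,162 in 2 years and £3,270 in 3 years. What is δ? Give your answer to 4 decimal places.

From the later pair, β·δ^2·3162 = β·δ^3·3270; dividing through, δ = 3162/3270 = 0.96697.

δ ≈ 0.9670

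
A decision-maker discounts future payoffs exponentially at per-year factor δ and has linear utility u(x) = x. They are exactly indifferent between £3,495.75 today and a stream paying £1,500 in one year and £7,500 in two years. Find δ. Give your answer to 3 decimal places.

Present value of the stream is 1500·δ + 7500·δ². Indifference gives 1500δ + 7500δ² = 3495.75.
So 7500δ² + 1500δ − 3495.75 = 0.
By the quadratic formula (taking the positive root), δ = (−1500 + √107122500.00) / 15000 ≈ 0.590.

δ ≈ 0.590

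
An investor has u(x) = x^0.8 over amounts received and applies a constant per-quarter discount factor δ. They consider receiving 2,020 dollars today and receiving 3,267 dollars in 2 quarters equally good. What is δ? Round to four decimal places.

δ ≈ 0.8251

Equating discounted utilities: u(2020) = δ^2·u(3267) ⇒ δ^2 = u(2020)/u(3267).
With u(x) = x^0.8: δ^2 = 2020^0.8/3267^0.8 = (2020/3267)^0.8 = 0.68071.
So δ = 0.68071^(1/2) ≈ 0.8251.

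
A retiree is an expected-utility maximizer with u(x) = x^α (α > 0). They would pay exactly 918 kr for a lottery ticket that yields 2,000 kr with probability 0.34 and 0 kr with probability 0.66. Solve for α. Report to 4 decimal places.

α ≈ 1.3854

Since u(0) = 0, the lottery's EU is 0.34·2000^α.
Indifference: 918^α = 0.34·2000^α, so (918/2000)^α = 0.34.
α = ln(0.34) / ln(918/2000) = -1.0788097/-0.7787051 ≈ 1.3854.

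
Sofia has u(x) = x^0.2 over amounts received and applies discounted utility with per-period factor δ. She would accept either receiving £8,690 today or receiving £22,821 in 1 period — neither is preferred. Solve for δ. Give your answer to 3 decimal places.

δ ≈ 0.824

The payoff in 1 period is discounted by δ, so u(8690) = δ·u(22821) and δ = u(8690)/u(22821).
With u(x) = x^0.2: δ = 8690^0.2/22821^0.2 = (8690/22821)^0.2 = 0.82440.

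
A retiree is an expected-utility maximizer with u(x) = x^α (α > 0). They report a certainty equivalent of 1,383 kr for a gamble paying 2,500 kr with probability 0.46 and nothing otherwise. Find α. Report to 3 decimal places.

EU(lottery) = 0.46·2500^α + 0.54·0 = 0.46·2500^α.
Setting u(1383) equal to that: 1383^α = 0.46·2500^α ⇒ (1383/2500)^α = 0.46.
Take logs: α = ln 0.46 / ln(1383/2500) ≈ 1.31162.

α ≈ 1.312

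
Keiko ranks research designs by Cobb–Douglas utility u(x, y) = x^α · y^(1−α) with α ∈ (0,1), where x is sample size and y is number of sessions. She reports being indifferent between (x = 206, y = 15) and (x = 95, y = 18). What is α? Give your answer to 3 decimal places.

Indifference: 206^α · 15^(1−α) = 95^α · 18^(1−α).
Rearrange to (206/95)^α = (18/15)^(1−α) and take logs: α·0.773999 = (1−α)·0.182322.
With A = 0.773999 and B = 0.182322: α·A = (1−α)·B, so α = B/(A+B) = 0.182322/0.956321 ≈ 0.191.

α ≈ 0.191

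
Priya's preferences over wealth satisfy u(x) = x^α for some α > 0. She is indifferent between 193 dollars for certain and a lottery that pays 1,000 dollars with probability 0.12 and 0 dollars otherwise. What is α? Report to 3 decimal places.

The lottery's expected utility is 0.12·u(1000) + 0.88·u(0) = 0.12·1000^α (since u(0) = 0 for α > 0).
Indifference: 193^α = 0.12·1000^α, so (193/1000)^α = 0.12.
α = ln(0.12) / ln(193/1000) = -2.120264/-1.645065 ≈ 1.289.

α ≈ 1.289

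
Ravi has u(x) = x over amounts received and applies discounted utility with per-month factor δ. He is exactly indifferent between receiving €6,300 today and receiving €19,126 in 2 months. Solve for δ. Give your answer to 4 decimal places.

Indifference means u(6300) = δ^2 · u(19126), so δ^2 = u(6300)/u(19126).
With u(x) = x: δ^2 = 6300/19126 = 0.32939.
Taking the square root: δ = 0.32939^(1/2) ≈ 0.5739.

δ ≈ 0.5739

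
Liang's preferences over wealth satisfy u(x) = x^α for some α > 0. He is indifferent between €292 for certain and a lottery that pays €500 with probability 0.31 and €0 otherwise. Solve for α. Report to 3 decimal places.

α ≈ 2.178

EU(lottery) = 0.31·500^α + 0.69·0 = 0.31·500^α.
Setting u(292) equal to that: 292^α = 0.31·500^α ⇒ (292/500)^α = 0.31.
α = ln(0.31) / ln(292/500) = -1.171183/-0.537854 ≈ 2.178.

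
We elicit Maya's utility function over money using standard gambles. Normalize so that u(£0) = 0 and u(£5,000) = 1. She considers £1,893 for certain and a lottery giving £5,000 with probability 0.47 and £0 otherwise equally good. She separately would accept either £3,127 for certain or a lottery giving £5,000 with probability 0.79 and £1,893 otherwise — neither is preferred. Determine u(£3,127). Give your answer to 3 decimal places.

The first gamble pins u(£1,893): it must equal 0.47·1 + 0.53·0 = 0.47.
The second indifference gives u(£3,127) = 0.79·u(£5,000) + 0.21·u(£1,893) = 0.79·1.00 + 0.21·0.47 = 0.8887.

0.889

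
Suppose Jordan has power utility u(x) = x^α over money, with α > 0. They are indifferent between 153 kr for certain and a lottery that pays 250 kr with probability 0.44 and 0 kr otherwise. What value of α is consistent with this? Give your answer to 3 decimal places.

α ≈ 1.672

EU(lottery) = 0.44·250^α + 0.56·0 = 0.44·250^α.
Setting u(153) equal to that: 153^α = 0.44·250^α ⇒ (153/250)^α = 0.44.
Take logs: α = ln 0.44 / ln(153/250) ≈ 1.67198.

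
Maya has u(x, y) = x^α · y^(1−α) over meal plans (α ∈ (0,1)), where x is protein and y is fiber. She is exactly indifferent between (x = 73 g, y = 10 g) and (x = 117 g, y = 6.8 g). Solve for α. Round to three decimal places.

The Cobb–Douglas utilities coincide, so 73^α·10^(1−α) = 117^α·6.8^(1−α).
Rearrange to (73/117)^α = (6.8/10)^(1−α) and take logs: α·-0.471714 = (1−α)·-0.385662.
So α/(1−α) = (-0.385662)/(-0.471714) = 0.817576, and α = 0.817576/1.817576 ≈ 0.450.

α ≈ 0.450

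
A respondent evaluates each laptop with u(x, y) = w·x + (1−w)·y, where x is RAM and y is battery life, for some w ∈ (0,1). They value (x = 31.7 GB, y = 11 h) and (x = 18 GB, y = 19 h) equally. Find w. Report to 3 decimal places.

w = 0.369

u(31.7,11) = u(18,19) means w·31.7 + (1−w)·11 = w·18 + (1−w)·19.
Collecting terms: w·13.7 = (1−w)·8.
Hence w = 8/(13.7+8) = 8/21.7 = 0.369.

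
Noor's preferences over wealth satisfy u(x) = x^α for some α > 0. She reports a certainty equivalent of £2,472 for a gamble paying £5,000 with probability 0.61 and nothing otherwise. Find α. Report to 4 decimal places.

α ≈ 0.7017

The lottery's expected utility is 0.61·u(5000) + 0.39·u(0) = 0.61·5000^α (since u(0) = 0 for α > 0).
Indifference: 2472^α = 0.61·5000^α, so (2472/5000)^α = 0.61.
Taking logs: α·ln(2472/5000) = ln(0.61), so α = -0.4942963 / -0.7044104 ≈ 0.7017.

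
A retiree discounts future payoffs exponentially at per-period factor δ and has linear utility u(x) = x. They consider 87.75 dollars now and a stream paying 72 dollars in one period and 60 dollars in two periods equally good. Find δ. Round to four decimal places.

Present value of the stream is 72·δ + 60·δ². Indifference gives 72δ + 60δ² = 87.75.
So 60δ² + 72δ − 87.75 = 0.
By the quadratic formula (taking the positive root), δ = (−72 + √26244.00) / 120 ≈ 0.7500.

δ ≈ 0.7500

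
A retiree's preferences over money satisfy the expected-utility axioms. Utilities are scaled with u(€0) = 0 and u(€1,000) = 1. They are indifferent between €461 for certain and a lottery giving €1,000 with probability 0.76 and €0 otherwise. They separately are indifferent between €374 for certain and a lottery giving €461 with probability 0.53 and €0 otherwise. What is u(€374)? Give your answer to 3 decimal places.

First, u(€461) = 0.76·u(€1,000) + 0.24·u(€0) = 0.76.
The second indifference gives u(€374) = 0.53·u(€461) + 0.47·u(€0) = 0.53·0.76 + 0.47·0.00 = 0.4028.

0.403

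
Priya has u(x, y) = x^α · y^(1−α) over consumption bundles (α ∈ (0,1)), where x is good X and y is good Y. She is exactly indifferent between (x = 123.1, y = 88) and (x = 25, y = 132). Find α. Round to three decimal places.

Indifference: 123.1^α · 88^(1−α) = 25^α · 132^(1−α).
Rearrange to (123.1/25)^α = (132/88)^(1−α) and take logs: α·1.594121 = (1−α)·0.405465.
With A = 1.594121 and B = 0.405465: α·A = (1−α)·B, so α = B/(A+B) = 0.405465/1.999586 ≈ 0.203.

α ≈ 0.203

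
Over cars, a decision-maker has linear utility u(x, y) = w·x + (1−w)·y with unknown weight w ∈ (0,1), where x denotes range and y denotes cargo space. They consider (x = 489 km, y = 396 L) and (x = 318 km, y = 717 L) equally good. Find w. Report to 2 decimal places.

w = 0.65

u(489,396) = u(318,717) means w·489 + (1−w)·396 = w·318 + (1−w)·717.
Rearranging, 171·w − 321·(1−w) = 0.
So w/(1−w) = 321/171 = 1.8772, giving w = 321/(171+321) = 0.65.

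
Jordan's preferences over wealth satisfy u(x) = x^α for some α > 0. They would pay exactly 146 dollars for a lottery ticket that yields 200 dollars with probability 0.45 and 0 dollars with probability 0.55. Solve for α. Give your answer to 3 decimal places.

Since u(0) = 0, the lottery's EU is 0.45·200^α.
Equating: 146^α = 0.45·200^α, i.e. 0.7300^α = 0.45.
Taking logs: α·ln(146/200) = ln(0.45), so α = -0.798508 / -0.314711 ≈ 2.537.

α ≈ 2.537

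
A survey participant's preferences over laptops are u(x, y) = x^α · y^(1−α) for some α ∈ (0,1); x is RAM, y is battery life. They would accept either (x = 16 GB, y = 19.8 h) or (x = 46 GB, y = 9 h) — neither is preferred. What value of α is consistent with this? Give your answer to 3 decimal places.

α ≈ 0.427

The Cobb–Douglas utilities coincide, so 16^α·19.8^(1−α) = 46^α·9^(1−α).
Taking logs: α·ln 16 + (1−α)·ln 19.8 = α·ln 46 + (1−α)·ln 9, i.e. α·-1.056053 = (1−α)·-0.788457.
With A = -1.056053 and B = -0.788457: α·A = (1−α)·B, so α = B/(A+B) = -0.788457/-1.844510 ≈ 0.427.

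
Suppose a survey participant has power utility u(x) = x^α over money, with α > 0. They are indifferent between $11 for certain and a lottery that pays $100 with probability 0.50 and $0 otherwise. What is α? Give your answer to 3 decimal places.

EU(lottery) = 0.50·100^α + 0.50·0 = 0.50·100^α.
Indifference: 11^α = 0.50·100^α, so (11/100)^α = 0.50.
Take logs: α = ln 0.50 / ln(11/100) ≈ 0.31403.

α ≈ 0.314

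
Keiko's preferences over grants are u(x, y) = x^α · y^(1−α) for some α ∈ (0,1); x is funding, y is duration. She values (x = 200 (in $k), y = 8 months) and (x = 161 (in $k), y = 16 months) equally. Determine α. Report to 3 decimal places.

Indifference: 200^α · 8^(1−α) = 161^α · 16^(1−α).
Taking logs: α·ln 200 + (1−α)·ln 8 = α·ln 161 + (1−α)·ln 16, i.e. α·0.216913 = (1−α)·0.693147.
With A = 0.216913 and B = 0.693147: α·A = (1−α)·B, so α = B/(A+B) = 0.693147/0.910060 ≈ 0.762.

α ≈ 0.762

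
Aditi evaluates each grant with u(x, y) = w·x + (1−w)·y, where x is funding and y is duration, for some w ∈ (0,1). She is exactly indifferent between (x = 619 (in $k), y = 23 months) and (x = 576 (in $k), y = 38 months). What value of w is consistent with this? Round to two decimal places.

Equating utilities: w·619 + (1−w)·23 = w·576 + (1−w)·38.
Collecting terms: w·43 = (1−w)·15.
So w/(1−w) = 15/43 = 0.3488, giving w = 15/(43+15) = 0.26.

w = 0.26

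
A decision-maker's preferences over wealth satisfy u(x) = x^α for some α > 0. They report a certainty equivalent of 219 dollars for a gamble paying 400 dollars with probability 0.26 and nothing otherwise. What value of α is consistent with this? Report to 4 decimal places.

α ≈ 2.2362

Since u(0) = 0, the lottery's EU is 0.26·400^α.
Equating: 219^α = 0.26·400^α, i.e. 0.5475^α = 0.26.
Taking logs: α·ln(219/400) = ln(0.26), so α = -1.3470736 / -0.6023928 ≈ 2.2362.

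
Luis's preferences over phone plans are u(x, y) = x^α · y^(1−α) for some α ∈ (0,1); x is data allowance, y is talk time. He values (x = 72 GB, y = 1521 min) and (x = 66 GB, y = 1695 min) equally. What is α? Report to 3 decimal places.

Indifference: 72^α · 1521^(1−α) = 66^α · 1695^(1−α).
Rearrange to (72/66)^α = (1695/1521)^(1−α) and take logs: α·0.087011 = (1−α)·0.108315.
Thus α·(0.195326) = 0.108315, so α = 0.108315/0.195326 ≈ 0.555.

α ≈ 0.555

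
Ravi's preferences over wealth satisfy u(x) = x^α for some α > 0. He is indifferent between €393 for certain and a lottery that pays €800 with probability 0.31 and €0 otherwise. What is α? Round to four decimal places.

α ≈ 1.6477

The lottery's expected utility is 0.31·u(800) + 0.69·u(0) = 0.31·800^α (since u(0) = 0 for α > 0).
Setting u(393) equal to that: 393^α = 0.31·800^α ⇒ (393/800)^α = 0.31.
Take logs: α = ln 0.31 / ln(393/800) ≈ 1.647692.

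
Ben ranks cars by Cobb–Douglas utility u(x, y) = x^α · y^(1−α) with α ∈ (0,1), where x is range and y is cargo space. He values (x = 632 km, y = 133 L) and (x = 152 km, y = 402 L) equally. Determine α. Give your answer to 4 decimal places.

Set the two utilities equal: 632^α·133^(1−α) = 152^α·402^(1−α).
Taking logs: α·ln 632 + (1−α)·ln 133 = α·ln 152 + (1−α)·ln 402, i.e. α·1.4250089 = (1−α)·1.1061030.
Thus α·(2.5311119) = 1.1061030, so α = 1.1061030/2.5311119 ≈ 0.4370.

α ≈ 0.4370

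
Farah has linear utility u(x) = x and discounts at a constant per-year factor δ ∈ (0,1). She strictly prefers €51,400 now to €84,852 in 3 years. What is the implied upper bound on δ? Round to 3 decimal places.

δ < 0.846

The preference means 51400 > δ^3·84852.
Hence δ^3 < 51400/84852 = 0.60576, and x ↦ x^(1/3) is increasing on (0,∞).
δ < (51400/84852)^(1/3) ≈ 0.846.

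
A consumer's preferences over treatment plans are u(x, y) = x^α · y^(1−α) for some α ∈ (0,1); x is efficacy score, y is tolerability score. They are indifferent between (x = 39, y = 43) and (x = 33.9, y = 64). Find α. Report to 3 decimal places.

Indifference: 39^α · 43^(1−α) = 33.9^α · 64^(1−α).
Rearrange to (39/33.9)^α = (64/43)^(1−α) and take logs: α·0.140147 = (1−α)·0.397683.
With A = 0.140147 and B = 0.397683: α·A = (1−α)·B, so α = B/(A+B) = 0.397683/0.537830 ≈ 0.739.

α ≈ 0.739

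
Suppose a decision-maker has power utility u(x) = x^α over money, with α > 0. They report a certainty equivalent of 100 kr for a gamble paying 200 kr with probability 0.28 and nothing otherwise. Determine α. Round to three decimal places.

EU(lottery) = 0.28·200^α + 0.72·0 = 0.28·200^α.
Setting u(100) equal to that: 100^α = 0.28·200^α ⇒ (100/200)^α = 0.28.
α = ln(0.28) / ln(100/200) = -1.272966/-0.693147 ≈ 1.837.

α ≈ 1.837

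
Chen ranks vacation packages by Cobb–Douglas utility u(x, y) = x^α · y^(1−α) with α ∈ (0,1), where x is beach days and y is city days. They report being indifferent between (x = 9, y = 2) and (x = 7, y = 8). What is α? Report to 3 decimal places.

α ≈ 0.847

Indifference: 9^α · 2^(1−α) = 7^α · 8^(1−α).
Rearrange to (9/7)^α = (8/2)^(1−α) and take logs: α·0.251314 = (1−α)·1.386294.
With A = 0.251314 and B = 1.386294: α·A = (1−α)·B, so α = B/(A+B) = 1.386294/1.637608 ≈ 0.847.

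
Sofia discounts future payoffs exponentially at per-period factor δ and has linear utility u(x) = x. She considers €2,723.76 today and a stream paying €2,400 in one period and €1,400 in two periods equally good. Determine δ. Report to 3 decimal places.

Present value of the stream is 2400·δ + 1400·δ². Indifference gives 2400δ + 1400δ² = 2723.76.
So 1400δ² + 2400δ − 2723.76 = 0.
The positive root is δ = [−2400 + √(2400² + 4·1400·2723.76)] / (2·1400) = (−2400 + 4584.000)/2800 ≈ 0.780.

δ ≈ 0.780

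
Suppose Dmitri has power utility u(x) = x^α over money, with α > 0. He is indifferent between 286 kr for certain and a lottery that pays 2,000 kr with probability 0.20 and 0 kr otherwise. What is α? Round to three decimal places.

α ≈ 0.828

The lottery's expected utility is 0.20·u(2000) + 0.80·u(0) = 0.20·2000^α (since u(0) = 0 for α > 0).
Indifference: 286^α = 0.20·2000^α, so (286/2000)^α = 0.20.
α = ln(0.20) / ln(286/2000) = -1.609438/-1.944911 ≈ 0.828.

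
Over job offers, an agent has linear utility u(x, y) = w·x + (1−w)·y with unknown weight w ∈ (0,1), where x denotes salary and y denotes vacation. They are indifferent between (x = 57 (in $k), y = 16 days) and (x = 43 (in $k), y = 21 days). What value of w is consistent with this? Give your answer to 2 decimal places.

w = 0.26

Indifference: w·57 + (1−w)·16 = w·43 + (1−w)·21.
Rearranging, 14·w − 5·(1−w) = 0.
So w/(1−w) = 5/14 = 0.3571, giving w = 5/(14+5) = 0.26.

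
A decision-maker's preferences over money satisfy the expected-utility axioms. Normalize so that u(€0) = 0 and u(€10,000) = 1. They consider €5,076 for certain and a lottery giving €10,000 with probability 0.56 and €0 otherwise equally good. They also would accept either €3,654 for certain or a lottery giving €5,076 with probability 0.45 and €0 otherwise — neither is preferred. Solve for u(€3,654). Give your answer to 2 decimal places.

The first gamble pins u(€5,076): it must equal 0.56·1 + 0.44·0 = 0.56.
The second indifference gives u(€3,654) = 0.45·u(€5,076) + 0.55·u(€0) = 0.45·0.56 + 0.55·0.00 = 0.2520.

0.25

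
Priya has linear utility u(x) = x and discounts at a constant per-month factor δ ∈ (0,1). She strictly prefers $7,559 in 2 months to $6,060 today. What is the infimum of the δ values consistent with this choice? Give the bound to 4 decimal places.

Under u(x) = x this choice says 6060 < δ^2·7559.
Hence δ^2 > 6060/7559 = 0.80169, and x ↦ x^(1/2) is increasing on (0,∞).
δ > (6060/7559)^(1/2) ≈ 0.8954.

δ > 0.8954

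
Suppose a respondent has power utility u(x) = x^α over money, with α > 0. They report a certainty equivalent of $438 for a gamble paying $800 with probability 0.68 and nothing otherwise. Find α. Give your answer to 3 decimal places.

Since u(0) = 0, the lottery's EU is 0.68·800^α.
Equating: 438^α = 0.68·800^α, i.e. 0.5475^α = 0.68.
Take logs: α = ln 0.68 / ln(438/800) ≈ 0.64022.

α ≈ 0.640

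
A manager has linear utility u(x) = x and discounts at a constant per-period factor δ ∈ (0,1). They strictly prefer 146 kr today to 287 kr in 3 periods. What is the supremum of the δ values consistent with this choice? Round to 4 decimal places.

Under u(x) = x this choice says 146 > δ^3·287.
Hence δ^3 < 146/287 = 0.50871, and x ↦ x^(1/3) is increasing on (0,∞).
δ < (146/287)^(1/3) ≈ 0.7983.

δ < 0.7983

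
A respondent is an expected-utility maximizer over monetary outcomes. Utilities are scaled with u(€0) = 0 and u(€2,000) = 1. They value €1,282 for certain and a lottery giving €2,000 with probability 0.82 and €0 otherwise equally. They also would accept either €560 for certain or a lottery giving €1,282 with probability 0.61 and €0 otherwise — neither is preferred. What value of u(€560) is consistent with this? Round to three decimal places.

0.500

From the first indifference, u(€1,282) = 0.82·u(€2,000) + 0.18·u(€0) = 0.82·1 + 0.18·0 = 0.82.
Then u(€560) = 0.61·u(€1,282) + 0.39·u(€0) = 0.61·0.82 + 0.39·0.00 = 0.5002.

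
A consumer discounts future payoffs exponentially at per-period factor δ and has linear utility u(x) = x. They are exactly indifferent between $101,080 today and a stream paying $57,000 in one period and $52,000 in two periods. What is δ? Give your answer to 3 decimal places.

δ ≈ 0.950

Present value of the stream is 57000·δ + 52000·δ². Indifference gives 57000δ + 52000δ² = 101080.
Rearranged: 52000δ² + 57000δ − 101080 = 0.
By the quadratic formula (taking the positive root), δ = (−57000 + √24273640000.00) / 104000 ≈ 0.950.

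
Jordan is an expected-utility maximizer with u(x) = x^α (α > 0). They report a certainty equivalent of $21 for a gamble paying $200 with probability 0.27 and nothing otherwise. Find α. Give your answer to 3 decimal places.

α ≈ 0.581

EU(lottery) = 0.27·200^α + 0.73·0 = 0.27·200^α.
Equating: 21^α = 0.27·200^α, i.e. 0.1050^α = 0.27.
α = ln(0.27) / ln(21/200) = -1.309333/-2.253795 ≈ 0.581.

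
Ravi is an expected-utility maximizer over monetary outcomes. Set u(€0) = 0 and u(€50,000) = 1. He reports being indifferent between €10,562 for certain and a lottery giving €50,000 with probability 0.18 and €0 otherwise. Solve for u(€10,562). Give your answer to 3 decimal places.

By the standard-gamble method, u(€10,562) is just the indifference probability on the best outcome: 0.18.

0.180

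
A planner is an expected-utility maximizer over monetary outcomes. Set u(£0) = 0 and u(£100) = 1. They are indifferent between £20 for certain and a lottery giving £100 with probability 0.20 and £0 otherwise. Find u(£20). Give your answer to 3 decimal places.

0.200

The indifference gives u(£20) = 0.20·u(£100) + 0.80·u(£0) = 0.20·1 + 0.80·0 = 0.20.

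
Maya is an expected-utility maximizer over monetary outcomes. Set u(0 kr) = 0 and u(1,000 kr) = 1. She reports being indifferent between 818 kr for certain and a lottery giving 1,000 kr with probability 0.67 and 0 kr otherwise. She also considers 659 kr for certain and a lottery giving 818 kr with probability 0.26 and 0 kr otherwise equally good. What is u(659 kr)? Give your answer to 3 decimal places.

0.174

The first gamble pins u(818 kr): it must equal 0.67·1 + 0.33·0 = 0.67.
Then u(659 kr) = 0.26·u(818 kr) + 0.74·u(0 kr) = 0.26·0.67 + 0.74·0.00 = 0.1742.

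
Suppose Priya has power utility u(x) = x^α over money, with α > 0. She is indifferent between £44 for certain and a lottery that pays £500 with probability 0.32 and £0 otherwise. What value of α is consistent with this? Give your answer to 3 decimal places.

EU(lottery) = 0.32·500^α + 0.68·0 = 0.32·500^α.
Equating: 44^α = 0.32·500^α, i.e. 0.0880^α = 0.32.
Taking logs: α·ln(44/500) = ln(0.32), so α = -1.139434 / -2.430418 ≈ 0.469.

α ≈ 0.469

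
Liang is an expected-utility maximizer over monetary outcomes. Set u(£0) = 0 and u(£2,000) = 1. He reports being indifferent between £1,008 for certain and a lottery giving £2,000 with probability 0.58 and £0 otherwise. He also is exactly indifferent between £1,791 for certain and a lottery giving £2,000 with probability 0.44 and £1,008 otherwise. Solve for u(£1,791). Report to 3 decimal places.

0.765

From the first indifference, u(£1,008) = 0.58·u(£2,000) + 0.42·u(£0) = 0.58·1 + 0.42·0 = 0.58.
The second indifference gives u(£1,791) = 0.44·u(£2,000) + 0.56·u(£1,008) = 0.44·1.00 + 0.56·0.58 = 0.7648.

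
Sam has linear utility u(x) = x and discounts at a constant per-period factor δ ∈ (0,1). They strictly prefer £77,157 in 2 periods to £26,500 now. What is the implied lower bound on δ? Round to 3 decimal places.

δ > 0.586

Under u(x) = x this choice says 26500 < δ^2·77157.
Hence δ^2 > 26500/77157 = 0.34346, and x ↦ x^(1/2) is increasing on (0,∞).
δ > 0.34346^(1/2) = 0.586.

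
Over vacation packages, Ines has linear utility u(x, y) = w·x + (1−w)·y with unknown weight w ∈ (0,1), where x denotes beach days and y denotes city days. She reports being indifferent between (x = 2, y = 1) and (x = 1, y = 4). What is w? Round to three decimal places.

u(2,1) = u(1,4) means w·2 + (1−w)·1 = w·1 + (1−w)·4.
w·(2−1) = (1−w)·(4−1), i.e. w·1 = (1−w)·3.
The marginal rate of substitution is 3/1, so w = 3/(1+3) = 0.750.

w = 0.750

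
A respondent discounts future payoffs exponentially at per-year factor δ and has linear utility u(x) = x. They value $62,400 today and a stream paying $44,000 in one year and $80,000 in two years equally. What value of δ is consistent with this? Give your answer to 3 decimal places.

δ ≈ 0.650

Present value of the stream is 44000·δ + 80000·δ². Indifference gives 44000δ + 80000δ² = 62400.
So 80000δ² + 44000δ − 62400 = 0.
δ = (−44000 + √(44000² + 4·80000·62400)) / (2·80000) = (−44000 + √21904000000.00) / 160000 ≈ 0.650.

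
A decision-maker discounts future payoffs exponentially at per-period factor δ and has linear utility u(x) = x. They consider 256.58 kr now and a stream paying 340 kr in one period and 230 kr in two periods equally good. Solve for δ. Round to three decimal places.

Present value of the stream is 340·δ + 230·δ². Indifference gives 340δ + 230δ² = 256.58.
That is, 230δ² + 340δ − 256.58 = 0, a quadratic in δ.
The positive root is δ = [−340 + √(340² + 4·230·256.58)] / (2·230) = (−340 + 593.004)/460 ≈ 0.550.

δ ≈ 0.550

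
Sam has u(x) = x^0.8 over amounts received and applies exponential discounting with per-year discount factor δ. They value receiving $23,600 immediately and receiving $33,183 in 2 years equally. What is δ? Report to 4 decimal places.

Equating discounted utilities: u(23600) = δ^2·u(33183) ⇒ δ^2 = u(23600)/u(33183).
Since u(x) = x^0.8, δ^2 = (23600/33183)^0.8 = 0.71121^0.8 = 0.76137.
Taking the square root: δ = 0.76137^(1/2) ≈ 0.8726.

δ ≈ 0.8726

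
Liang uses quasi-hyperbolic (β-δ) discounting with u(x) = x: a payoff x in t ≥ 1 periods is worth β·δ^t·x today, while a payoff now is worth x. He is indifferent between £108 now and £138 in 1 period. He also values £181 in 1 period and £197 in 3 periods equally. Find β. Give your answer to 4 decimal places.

The second indifference involves only future payoffs, so β cancels: β·δ^1·181 = β·δ^3·197, giving δ^2 = 181/197 = 0.91878, so δ = 0.95853.
Now use the now-vs-future pair: 108 = β·δ·138 gives β = 108/(0.95853·138) ≈ 0.8165.

β ≈ 0.8165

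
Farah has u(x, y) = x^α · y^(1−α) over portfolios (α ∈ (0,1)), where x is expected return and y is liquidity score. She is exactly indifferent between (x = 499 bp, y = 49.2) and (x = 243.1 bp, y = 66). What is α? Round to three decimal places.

α ≈ 0.290

Indifference: 499^α · 49.2^(1−α) = 243.1^α · 66^(1−α).
(499/243.1)^α = (66/49.2)^(1−α); take logs: α·ln(499/243.1) = (1−α)·ln(66/49.2), i.e. α·0.719133 = (1−α)·0.293761.
So α/(1−α) = (0.293761)/(0.719133) = 0.408493, and α = 0.408493/1.408493 ≈ 0.290.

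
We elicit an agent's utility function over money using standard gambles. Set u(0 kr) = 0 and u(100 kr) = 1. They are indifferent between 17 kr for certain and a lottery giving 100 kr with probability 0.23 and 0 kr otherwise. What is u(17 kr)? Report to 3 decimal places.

The indifference gives u(17 kr) = 0.23·u(100 kr) + 0.77·u(0 kr) = 0.23·1 + 0.77·0 = 0.23.

0.230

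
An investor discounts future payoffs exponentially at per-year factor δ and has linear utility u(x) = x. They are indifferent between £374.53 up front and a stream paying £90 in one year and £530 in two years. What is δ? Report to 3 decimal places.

Present value of the stream is 90·δ + 530·δ². Indifference gives 90δ + 530δ² = 374.53.
That is, 530δ² + 90δ − 374.53 = 0, a quadratic in δ.
The positive root is δ = [−90 + √(90² + 4·530·374.53)] / (2·530) = (−90 + 895.602)/1060 ≈ 0.760.

δ ≈ 0.760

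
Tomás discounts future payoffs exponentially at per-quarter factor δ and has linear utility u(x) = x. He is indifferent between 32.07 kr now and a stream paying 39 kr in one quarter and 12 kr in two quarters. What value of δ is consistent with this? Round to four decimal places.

δ ≈ 0.6800

Present value of the stream is 39·δ + 12·δ². Indifference gives 39δ + 12δ² = 32.07.
Rearranged: 12δ² + 39δ − 32.07 = 0.
The positive root is δ = [−39 + √(39² + 4·12·32.07)] / (2·12) = (−39 + 55.321)/24 ≈ 0.6800.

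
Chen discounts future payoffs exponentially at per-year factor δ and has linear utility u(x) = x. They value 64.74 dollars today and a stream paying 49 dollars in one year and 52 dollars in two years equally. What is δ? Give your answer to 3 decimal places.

Present value of the stream is 49·δ + 52·δ². Indifference gives 49δ + 52δ² = 64.74.
That is, 52δ² + 49δ − 64.74 = 0, a quadratic in δ.
δ = (−49 + √(49² + 4·52·64.74)) / (2·52) = (−49 + √15866.92) / 104 ≈ 0.740.

δ ≈ 0.740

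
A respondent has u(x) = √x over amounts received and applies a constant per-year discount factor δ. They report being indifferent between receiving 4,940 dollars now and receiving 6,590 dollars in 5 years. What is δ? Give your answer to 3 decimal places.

Indifference means u(4940) = δ^5 · u(6590), so δ^5 = u(4940)/u(6590).
With u(x) = √x: δ^5 = √4940/√6590 = √(4940/6590) = 0.86581.
So δ = 0.86581^(1/5) ≈ 0.972.

δ ≈ 0.972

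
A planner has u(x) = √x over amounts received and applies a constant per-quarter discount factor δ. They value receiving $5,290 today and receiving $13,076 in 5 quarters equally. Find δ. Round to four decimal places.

The payoff in 5 quarters is discounted by δ^5, so u(5290) = δ^5·u(13076) and δ^5 = u(5290)/u(13076).
Since u(x) = √x, δ^5 = √(5290/13076) = 0.63605.
Taking the 5th root: δ = 0.63605^(1/5) ≈ 0.9135.

δ ≈ 0.9135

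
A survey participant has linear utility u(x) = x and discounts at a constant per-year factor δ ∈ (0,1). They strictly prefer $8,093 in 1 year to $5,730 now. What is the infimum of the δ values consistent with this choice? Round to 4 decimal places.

Under u(x) = x this choice says 5730 < δ·8093.
So δ > 5730/8093 = 0.70802.

δ > 0.7080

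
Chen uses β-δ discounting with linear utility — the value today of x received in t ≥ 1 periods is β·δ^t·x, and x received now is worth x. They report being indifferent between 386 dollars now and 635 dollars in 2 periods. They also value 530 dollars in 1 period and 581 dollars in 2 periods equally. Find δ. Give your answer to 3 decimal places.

δ ≈ 0.912

The second indifference involves only future payoffs, so β cancels: β·δ^1·530 = β·δ^2·581, giving δ = 530/581 = 0.91222.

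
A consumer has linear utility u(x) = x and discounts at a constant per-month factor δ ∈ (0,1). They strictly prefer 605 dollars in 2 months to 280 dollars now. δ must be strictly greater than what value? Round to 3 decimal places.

δ > 0.680

Comparing present values: 280 < δ^2·605.
Hence δ^2 > 280/605 = 0.46281, and x ↦ x^(1/2) is increasing on (0,∞).
δ > (280/605)^(1/2) ≈ 0.680.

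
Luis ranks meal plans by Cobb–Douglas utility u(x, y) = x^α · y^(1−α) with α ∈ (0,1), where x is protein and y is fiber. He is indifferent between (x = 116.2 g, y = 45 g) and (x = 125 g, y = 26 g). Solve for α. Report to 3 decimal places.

α ≈ 0.883

Indifference: 116.2^α · 45^(1−α) = 125^α · 26^(1−α).
Rearrange to (116.2/125)^α = (26/45)^(1−α) and take logs: α·-0.073001 = (1−α)·-0.548566.
With A = -0.073001 and B = -0.548566: α·A = (1−α)·B, so α = B/(A+B) = -0.548566/-0.621567 ≈ 0.883.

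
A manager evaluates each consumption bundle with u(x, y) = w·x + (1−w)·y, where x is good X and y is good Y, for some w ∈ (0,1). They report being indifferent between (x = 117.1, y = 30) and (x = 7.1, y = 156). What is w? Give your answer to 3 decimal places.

u(117.1,30) = u(7.1,156) means w·117.1 + (1−w)·30 = w·7.1 + (1−w)·156.
w·(117.1−7.1) = (1−w)·(156−30), i.e. w·110 = (1−w)·126.
So w/(1−w) = 126/110 = 1.1455, giving w = 126/(110+126) = 0.534.

w = 0.534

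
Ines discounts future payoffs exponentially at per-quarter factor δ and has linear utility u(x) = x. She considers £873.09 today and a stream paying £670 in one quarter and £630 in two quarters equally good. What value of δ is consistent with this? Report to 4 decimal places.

δ ≈ 0.7600

Present value of the stream is 670·δ + 630·δ². Indifference gives 670δ + 630δ² = 873.09.
Rearranged: 630δ² + 670δ − 873.09 = 0.
δ = (−670 + √(670² + 4·630·873.09)) / (2·630) = (−670 + √2649086.80) / 1260 ≈ 0.7600.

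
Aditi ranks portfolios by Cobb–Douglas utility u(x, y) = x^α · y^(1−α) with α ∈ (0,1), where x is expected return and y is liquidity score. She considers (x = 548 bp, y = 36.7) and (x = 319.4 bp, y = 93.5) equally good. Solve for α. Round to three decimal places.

α ≈ 0.634

Set the two utilities equal: 548^α·36.7^(1−α) = 319.4^α·93.5^(1−α).
Rearrange to (548/319.4)^α = (93.5/36.7)^(1−α) and take logs: α·0.539831 = (1−α)·0.935185.
Thus α·(1.475016) = 0.935185, so α = 0.935185/1.475016 ≈ 0.634.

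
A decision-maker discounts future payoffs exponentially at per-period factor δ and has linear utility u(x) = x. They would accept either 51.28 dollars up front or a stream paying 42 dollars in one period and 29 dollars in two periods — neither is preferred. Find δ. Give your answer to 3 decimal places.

Equating present values: 51.28 = 42δ + 29δ².
That is, 29δ² + 42δ − 51.28 = 0, a quadratic in δ.
δ = (−42 + √(42² + 4·29·51.28)) / (2·29) = (−42 + √7712.48) / 58 ≈ 0.790.

δ ≈ 0.790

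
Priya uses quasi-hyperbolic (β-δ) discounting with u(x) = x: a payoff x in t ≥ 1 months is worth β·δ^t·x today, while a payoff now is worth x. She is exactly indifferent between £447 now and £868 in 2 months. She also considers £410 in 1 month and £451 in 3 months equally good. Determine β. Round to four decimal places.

β ≈ 0.5665

From the later pair, β·δ^1·410 = β·δ^3·451; dividing through, δ^2 = 410/451 = 0.90909, so δ = 0.95346.
Now use the now-vs-future pair: 447 = β·δ^2·868 gives β = 447/(0.90909·868) ≈ 0.5665.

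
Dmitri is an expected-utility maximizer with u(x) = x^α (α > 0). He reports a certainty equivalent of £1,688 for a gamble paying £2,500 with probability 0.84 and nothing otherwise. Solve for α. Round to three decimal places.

α ≈ 0.444

The lottery's expected utility is 0.84·u(2500) + 0.16·u(0) = 0.84·2500^α (since u(0) = 0 for α > 0).
Indifference: 1688^α = 0.84·2500^α, so (1688/2500)^α = 0.84.
Taking logs: α·ln(1688/2500) = ln(0.84), so α = -0.174353 / -0.392746 ≈ 0.444.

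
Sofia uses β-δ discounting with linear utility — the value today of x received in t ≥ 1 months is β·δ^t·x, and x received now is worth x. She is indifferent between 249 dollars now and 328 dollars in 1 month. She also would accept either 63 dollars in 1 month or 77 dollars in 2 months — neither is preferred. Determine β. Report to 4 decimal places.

β ≈ 0.9278

From the later pair, β·δ^1·63 = β·δ^2·77; dividing through, δ = 63/77 = 0.81818.
Now use the now-vs-future pair: 249 = β·δ·328 gives β = 249/(0.81818·328) ≈ 0.9278.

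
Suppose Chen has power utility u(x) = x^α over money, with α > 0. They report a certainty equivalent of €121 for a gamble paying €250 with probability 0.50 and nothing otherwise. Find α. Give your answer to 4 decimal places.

α ≈ 0.9552

EU(lottery) = 0.50·250^α + 0.50·0 = 0.50·250^α.
Setting u(121) equal to that: 121^α = 0.50·250^α ⇒ (121/250)^α = 0.50.
Take logs: α = ln 0.50 / ln(121/250) ≈ 0.955182.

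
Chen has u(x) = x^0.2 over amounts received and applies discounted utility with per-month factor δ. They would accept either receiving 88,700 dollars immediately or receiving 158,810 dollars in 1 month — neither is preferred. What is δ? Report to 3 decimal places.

δ ≈ 0.890

The payoff in 1 month is discounted by δ, so u(88700) = δ·u(158810) and δ = u(88700)/u(158810).
With u(x) = x^0.2: δ = 88700^0.2/158810^0.2 = (88700/158810)^0.2 = 0.89004.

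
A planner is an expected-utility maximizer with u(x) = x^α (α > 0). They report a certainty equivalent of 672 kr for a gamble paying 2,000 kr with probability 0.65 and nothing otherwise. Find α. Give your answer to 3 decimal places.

α ≈ 0.395

EU(lottery) = 0.65·2000^α + 0.35·0 = 0.65·2000^α.
Equating: 672^α = 0.65·2000^α, i.e. 0.3360^α = 0.65.
α = ln(0.65) / ln(672/2000) = -0.430783/-1.090644 ≈ 0.395.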